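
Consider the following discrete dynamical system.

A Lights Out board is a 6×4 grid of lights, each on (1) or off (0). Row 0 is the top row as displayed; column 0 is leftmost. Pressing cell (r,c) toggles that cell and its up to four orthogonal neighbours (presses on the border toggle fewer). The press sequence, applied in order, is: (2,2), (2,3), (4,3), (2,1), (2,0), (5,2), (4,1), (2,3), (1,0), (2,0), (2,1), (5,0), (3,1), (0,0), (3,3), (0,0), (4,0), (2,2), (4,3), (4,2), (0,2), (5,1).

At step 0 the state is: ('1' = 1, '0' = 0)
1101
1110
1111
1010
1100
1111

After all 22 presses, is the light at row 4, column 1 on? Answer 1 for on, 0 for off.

0

t=0: 1101
1110
1111
1010
1100
1111
t=1: 1101
1100
1000
1000
1100
1111
t=2: 1101
1101
1011
1001
1100
1111
t=3: 1101
1101
1011
1000
1111
1110
t=4: 1101
1001
0101
1100
1111
1110
t=5: 1101
0001
1001
0100
1111
1110
t=6: 1101
0001
1001
0100
1101
1001
t=7: 1101
0001
1001
0000
0011
1101
t=8: 1101
0000
1010
0001
0011
1101
t=9: 0101
1100
0010
0001
0011
1101
t=10: 0101
0100
1110
1001
0011
1101
t=11: 0101
0000
0000
1101
0011
1101
t=12: 0101
0000
0000
1101
1011
0001
t=13: 0101
0000
0100
0011
1111
0001
t=14: 1001
1000
0100
0011
1111
0001
t=15: 1001
1000
0101
0000
1110
0001
t=16: 0101
0000
0101
0000
1110
0001
t=17: 0101
0000
0101
1000
0010
1001
t=18: 0101
0010
0010
1010
0010
1001
t=19: 0101
0010
0010
1011
0001
1000
t=20: 0101
0010
0010
1001
0110
1010
t=21: 0010
0000
0010
1001
0110
1010
t=22: 0010
0000
0010
1001
0010
0100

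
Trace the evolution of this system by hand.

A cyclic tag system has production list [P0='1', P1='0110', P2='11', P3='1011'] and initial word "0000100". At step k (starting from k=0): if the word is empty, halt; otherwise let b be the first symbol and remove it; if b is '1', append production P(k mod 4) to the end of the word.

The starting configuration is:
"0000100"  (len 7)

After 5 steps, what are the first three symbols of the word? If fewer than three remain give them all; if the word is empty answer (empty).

001

t=0: "0000100"  (len 7)
t=1: "000100"  (len 6)
t=2: "00100"  (len 5)
t=3: "0100"  (len 4)
t=4: "100"  (len 3)
t=5: "001"  (len 3)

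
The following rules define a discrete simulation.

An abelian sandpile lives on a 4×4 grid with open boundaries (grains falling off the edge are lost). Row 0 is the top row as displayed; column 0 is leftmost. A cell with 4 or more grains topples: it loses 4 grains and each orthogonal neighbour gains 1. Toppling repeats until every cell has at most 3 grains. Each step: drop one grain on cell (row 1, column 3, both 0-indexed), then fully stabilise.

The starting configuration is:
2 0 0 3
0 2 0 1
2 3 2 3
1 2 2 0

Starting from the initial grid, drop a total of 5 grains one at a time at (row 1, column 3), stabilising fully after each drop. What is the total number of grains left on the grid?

k=0  2 0 0 3
0 2 0 1
2 3 2 3
1 2 2 0
k=1  2 0 0 3
0 2 0 2
2 3 2 3
1 2 2 0
k=2  2 0 0 3
0 2 0 3
2 3 2 3
1 2 2 0
k=3  2 0 1 0
0 2 1 2
2 3 3 0
1 2 2 1
k=4  2 0 1 0
0 2 1 3
2 3 3 0
1 2 2 1
k=5  2 0 1 1
0 2 2 0
2 3 3 1
1 2 2 1

23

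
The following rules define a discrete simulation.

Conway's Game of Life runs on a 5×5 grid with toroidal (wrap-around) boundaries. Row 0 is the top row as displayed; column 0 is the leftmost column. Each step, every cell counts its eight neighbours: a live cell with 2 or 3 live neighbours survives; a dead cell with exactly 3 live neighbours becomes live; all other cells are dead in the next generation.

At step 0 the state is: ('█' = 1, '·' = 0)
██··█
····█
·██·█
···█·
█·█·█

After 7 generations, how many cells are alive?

0) ██··█
····█
·██·█
···█·
█·█·█
1) ·█···
··█·█
█·█·█
·····
··█··
2) ·███·
··█·█
██··█
·█·█·
·····
3) ·███·
····█
·█··█
·██·█
·█·█·
4) ██·██
·█··█
·██·█
·█··█
····█
5) ·███·
·····
·██·█
·██·█
·██··
6) ·█·█·
█····
·██··
·····
·····
7) ·····
█····
·█···
·····
·····

2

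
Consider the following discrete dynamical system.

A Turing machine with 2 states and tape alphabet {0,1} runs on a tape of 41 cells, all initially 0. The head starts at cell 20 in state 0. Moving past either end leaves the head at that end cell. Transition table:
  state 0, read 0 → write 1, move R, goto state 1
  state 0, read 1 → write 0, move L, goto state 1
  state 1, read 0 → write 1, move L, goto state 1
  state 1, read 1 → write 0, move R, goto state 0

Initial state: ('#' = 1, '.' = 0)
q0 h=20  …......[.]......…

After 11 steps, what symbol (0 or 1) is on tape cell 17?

0) q0 h=20  …......[.]......…
1) q1 h=21  ….....#[.]......…
2) q1 h=20  …......[#]#.....…
3) q0 h=21  …......[#]......…
4) q1 h=20  …......[.]......…
5) q1 h=19  …......[.]#.....…
6) q1 h=18  …......[.]##....…
7) q1 h=17  …......[.]###...…
8) q1 h=16  …......[.]####..…
9) q1 h=15  …......[.]#####.…
10) q1 h=14  …......[.]######…
11) q1 h=13  …......[.]######…

1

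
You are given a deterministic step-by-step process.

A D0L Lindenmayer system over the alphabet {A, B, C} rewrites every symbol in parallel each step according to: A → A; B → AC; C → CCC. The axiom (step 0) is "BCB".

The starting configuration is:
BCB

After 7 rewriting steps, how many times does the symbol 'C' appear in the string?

[0] BCB
[1] ACCCCAC
[2] ACCCCCCCCCCCCACCC
[3] ACCCCCCCCCCCCCCCCCCCCCCCCCCCCCCCCCCCCACCCCCCCCC
[4] ACCCCCCCCCCCCCCCCCCCCCCCCCCCCCCCCCCCCCCCCCCCCCCCCCCCCCCCCC…CCCCCCCCCCCCCCCCCCCCCCCCCCCCCCACCCCCCCCCCCCCCCCCCCCCCCCCCC  (len 137)
[5] ACCCCCCCCCCCCCCCCCCCCCCCCCCCCCCCCCCCCCCCCCCCCCCCCCCCCCCCCC…CCCCCCCCCCCCCCCCCCCCCCCCCCCCCCCCCCCCCCCCCCCCCCCCCCCCCCCCCC  (len 407)
[6] ACCCCCCCCCCCCCCCCCCCCCCCCCCCCCCCCCCCCCCCCCCCCCCCCCCCCCCCCC…CCCCCCCCCCCCCCCCCCCCCCCCCCCCCCCCCCCCCCCCCCCCCCCCCCCCCCCCCC  (len 1217)
[7] ACCCCCCCCCCCCCCCCCCCCCCCCCCCCCCCCCCCCCCCCCCCCCCCCCCCCCCCCC…CCCCCCCCCCCCCCCCCCCCCCCCCCCCCCCCCCCCCCCCCCCCCCCCCCCCCCCCCC  (len 3647)

3645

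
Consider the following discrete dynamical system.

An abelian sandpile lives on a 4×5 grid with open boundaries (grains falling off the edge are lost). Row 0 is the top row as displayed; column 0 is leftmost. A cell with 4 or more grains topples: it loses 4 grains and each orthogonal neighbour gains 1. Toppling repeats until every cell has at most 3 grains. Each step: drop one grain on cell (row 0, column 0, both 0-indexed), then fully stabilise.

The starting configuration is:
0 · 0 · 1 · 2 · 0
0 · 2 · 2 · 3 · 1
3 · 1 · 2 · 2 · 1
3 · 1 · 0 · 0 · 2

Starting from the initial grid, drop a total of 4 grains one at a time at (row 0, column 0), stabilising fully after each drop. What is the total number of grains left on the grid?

28

k=0  0 · 0 · 1 · 2 · 0
0 · 2 · 2 · 3 · 1
3 · 1 · 2 · 2 · 1
3 · 1 · 0 · 0 · 2
k=1  1 · 0 · 1 · 2 · 0
0 · 2 · 2 · 3 · 1
3 · 1 · 2 · 2 · 1
3 · 1 · 0 · 0 · 2
k=2  2 · 0 · 1 · 2 · 0
0 · 2 · 2 · 3 · 1
3 · 1 · 2 · 2 · 1
3 · 1 · 0 · 0 · 2
k=3  3 · 0 · 1 · 2 · 0
0 · 2 · 2 · 3 · 1
3 · 1 · 2 · 2 · 1
3 · 1 · 0 · 0 · 2
k=4  0 · 1 · 1 · 2 · 0
1 · 2 · 2 · 3 · 1
3 · 1 · 2 · 2 · 1
3 · 1 · 0 · 0 · 2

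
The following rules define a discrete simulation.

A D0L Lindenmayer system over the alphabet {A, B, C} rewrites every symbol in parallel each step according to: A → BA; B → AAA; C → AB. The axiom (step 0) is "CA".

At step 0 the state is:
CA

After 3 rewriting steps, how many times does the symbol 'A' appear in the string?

step 0: CA
step 1: ABBA
step 2: BAAAAAAABA
step 3: AAABABABABABABABAAAABA

14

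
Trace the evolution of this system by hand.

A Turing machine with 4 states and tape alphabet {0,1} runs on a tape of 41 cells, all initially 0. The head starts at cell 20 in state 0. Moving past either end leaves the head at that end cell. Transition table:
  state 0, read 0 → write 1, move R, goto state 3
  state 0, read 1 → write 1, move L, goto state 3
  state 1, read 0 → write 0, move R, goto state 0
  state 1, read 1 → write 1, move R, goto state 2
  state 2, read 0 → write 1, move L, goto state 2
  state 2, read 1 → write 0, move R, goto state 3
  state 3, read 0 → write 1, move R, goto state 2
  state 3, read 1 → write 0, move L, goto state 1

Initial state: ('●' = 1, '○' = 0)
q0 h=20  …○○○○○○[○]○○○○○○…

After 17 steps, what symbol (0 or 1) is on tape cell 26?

0

0) q0 h=20  …○○○○○○[○]○○○○○○…
1) q3 h=21  …○○○○○●[○]○○○○○○…
2) q2 h=22  …○○○○●●[○]○○○○○○…
3) q2 h=21  …○○○○○●[●]●○○○○○…
4) q3 h=22  …○○○○●○[●]○○○○○○…
5) q1 h=21  …○○○○○●[○]○○○○○○…
6) q0 h=22  …○○○○●○[○]○○○○○○…
7) q3 h=23  …○○○●○●[○]○○○○○○…
8) q2 h=24  …○○●○●●[○]○○○○○○…
9) q2 h=23  …○○○●○●[●]●○○○○○…
10) q3 h=24  …○○●○●○[●]○○○○○○…
11) q1 h=23  …○○○●○●[○]○○○○○○…
12) q0 h=24  …○○●○●○[○]○○○○○○…
13) q3 h=25  …○●○●○●[○]○○○○○○…
14) q2 h=26  …●○●○●●[○]○○○○○○…
15) q2 h=25  …○●○●○●[●]●○○○○○…
16) q3 h=26  …●○●○●○[●]○○○○○○…
17) q1 h=25  …○●○●○●[○]○○○○○○…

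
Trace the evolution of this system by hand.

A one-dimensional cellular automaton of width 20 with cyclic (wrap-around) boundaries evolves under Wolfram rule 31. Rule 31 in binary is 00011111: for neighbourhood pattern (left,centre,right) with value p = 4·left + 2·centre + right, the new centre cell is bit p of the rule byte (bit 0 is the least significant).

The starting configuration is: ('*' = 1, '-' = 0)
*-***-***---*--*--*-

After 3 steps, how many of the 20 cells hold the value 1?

[0] *-***-***---*--*--*-
[1] *-*---*--**********-
[2] *-********----------
[3] *-*-------**********

12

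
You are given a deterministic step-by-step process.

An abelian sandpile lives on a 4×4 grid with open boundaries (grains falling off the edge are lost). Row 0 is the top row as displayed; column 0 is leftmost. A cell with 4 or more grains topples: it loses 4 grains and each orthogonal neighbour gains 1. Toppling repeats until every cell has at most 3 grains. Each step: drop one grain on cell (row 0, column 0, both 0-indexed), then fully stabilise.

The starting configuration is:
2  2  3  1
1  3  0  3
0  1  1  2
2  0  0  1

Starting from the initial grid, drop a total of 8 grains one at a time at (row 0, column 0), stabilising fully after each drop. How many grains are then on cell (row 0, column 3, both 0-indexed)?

2

step 0: 2  2  3  1
1  3  0  3
0  1  1  2
2  0  0  1
step 1: 3  2  3  1
1  3  0  3
0  1  1  2
2  0  0  1
step 2: 0  3  3  1
2  3  0  3
0  1  1  2
2  0  0  1
step 3: 1  3  3  1
2  3  0  3
0  1  1  2
2  0  0  1
step 4: 2  3  3  1
2  3  0  3
0  1  1  2
2  0  0  1
step 5: 3  3  3  1
2  3  0  3
0  1  1  2
2  0  0  1
step 6: 2  2  0  2
0  1  2  3
1  2  1  2
2  0  0  1
step 7: 3  2  0  2
0  1  2  3
1  2  1  2
2  0  0  1
step 8: 0  3  0  2
1  1  2  3
1  2  1  2
2  0  0  1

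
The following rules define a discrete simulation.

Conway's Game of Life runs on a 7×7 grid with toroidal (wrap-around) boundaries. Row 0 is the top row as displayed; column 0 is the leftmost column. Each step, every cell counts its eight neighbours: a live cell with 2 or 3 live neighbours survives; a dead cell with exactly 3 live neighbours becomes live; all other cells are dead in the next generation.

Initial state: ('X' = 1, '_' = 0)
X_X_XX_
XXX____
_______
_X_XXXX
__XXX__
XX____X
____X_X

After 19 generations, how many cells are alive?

14

0) X_X_XX_
XXX____
_______
_X_XXXX
__XXX__
XX____X
____X_X
1) X_X_XX_
X_XX__X
___XXXX
_____X_
_______
XXX_X_X
___XX__
2) X_X__X_
X_X____
X_XX___
_____XX
XX___XX
XXX_XX_
_______
3) ______X
X_X____
X_XX___
__X_XX_
__X____
__X_XX_
X_XXXX_
4) X_X_XXX
X_XX__X
__X_X_X
__X_X__
_XX____
__X__XX
_XX____
5) ____XX_
__X____
X_X_X_X
__X__X_
_XX__X_
X__X___
__X_X__
6) ____XX_
_X__X_X
__X__XX
X_X_XX_
_XXXX_X
___XX__
____XX_
7) ___X__X
X__XX_X
__X____
X______
XX____X
_______
_______
8) X__XXXX
X_XXXXX
XX_X__X
X_____X
XX____X
X______
_______
9) XXX____
_______
___X___
__X__X_
_X_____
XX____X
X___XX_
10) XX____X
_XX____
_______
__X____
_XX___X
_X___XX
__X__X_
11) X_____X
_XX____
_XX____
_XX____
_XX__XX
_X___XX
__X__X_
12) X_X___X
__X____
X__X___
___X___
_____XX
_X__X__
_X___X_
13) X_X___X
X_XX__X
__XX___
____X_X
____XX_
X___X_X
_XX__XX
14) _______
X_____X
XXX_XXX
____X__
X__XX__
XX_XX__
__XX___
15) _______
_______
_X_XX__
__X____
XXX__X_
XX_____
_XXXX__
16) __XX___
_______
__XX___
X___X__
X_X___X
____X_X
XXXX___
17) ___X___
_______
___X___
X_X___X
XX_X__X
_____XX
XX__X__
18) _______
_______
_______
__XX__X
_XX____
__X_XX_
X___XXX
19) _____XX
_______
_______
_XXX___
_X__XX_
X_X_X__
___XX_X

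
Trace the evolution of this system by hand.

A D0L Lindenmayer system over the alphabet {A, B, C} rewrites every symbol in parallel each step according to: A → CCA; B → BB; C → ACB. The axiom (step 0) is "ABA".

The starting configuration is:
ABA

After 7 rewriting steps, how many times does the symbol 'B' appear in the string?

1248

[0] ABA
[1] CCABBCCA
[2] ACBACBCCABBBBACBACBCCA
[3] CCAACBBBCCAACBBBACBACBCCABBBBBBBBCCAACBBBCCAACBBBACBACBCCA
[4] ACBACBCCACCAACBBBBBBBACBACBCCACCAACBBBBBBBCCAACBBBCCAACBBB…CCAACBBBBBBBACBACBCCACCAACBBBBBBBCCAACBBBCCAACBBBACBACBCCA  (len 150)
[5] CCAACBBBCCAACBBBACBACBCCAACBACBCCACCAACBBBBBBBBBBBBBBBCCAA…CCAACBBBBBBBACBACBCCACCAACBBBBBBBCCAACBBBCCAACBBBACBACBCCA  (len 382)
[6] ACBACBCCACCAACBBBBBBBACBACBCCACCAACBBBBBBBCCAACBBBCCAACBBB…CCAACBBBBBBBACBACBCCACCAACBBBBBBBCCAACBBBCCAACBBBACBACBCCA  (len 962)
[7] CCAACBBBCCAACBBBACBACBCCAACBACBCCACCAACBBBBBBBBBBBBBBBCCAA…CCAACBBBBBBBACBACBCCACCAACBBBBBBBCCAACBBBCCAACBBBACBACBCCA  (len 2402)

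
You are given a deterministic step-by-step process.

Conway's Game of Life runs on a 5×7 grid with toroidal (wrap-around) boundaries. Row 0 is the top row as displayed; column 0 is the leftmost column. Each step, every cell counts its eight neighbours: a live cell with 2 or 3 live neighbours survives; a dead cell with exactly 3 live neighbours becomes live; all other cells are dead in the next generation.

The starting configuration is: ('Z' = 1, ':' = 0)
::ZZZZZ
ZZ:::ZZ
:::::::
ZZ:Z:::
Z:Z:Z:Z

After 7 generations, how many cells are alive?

0) ::ZZZZZ
ZZ:::ZZ
:::::::
ZZ:Z:::
Z:Z:Z:Z
1) ::Z::::
ZZZZ:::
::Z::::
ZZZZ::Z
:::::::
2) ::ZZ:::
:::Z:::
::::::Z
ZZZZ:::
Z::Z:::
3) ::ZZZ::
::ZZ:::
ZZ:Z:::
ZZZZ::Z
Z:::Z::
4) :ZZ:Z::
:::::::
::::Z:Z
:::ZZ:Z
Z:::ZZZ
5) ZZ:ZZ:Z
:::Z:Z:
:::ZZ::
:::Z:::
ZZZ:::Z
6) :::ZZ::
Z::::ZZ
::ZZ:::
ZZ:ZZ::
::::ZZZ
7) Z::Z:::
::Z::ZZ
::ZZ:Z:
ZZ::::Z
Z:Z:::Z

14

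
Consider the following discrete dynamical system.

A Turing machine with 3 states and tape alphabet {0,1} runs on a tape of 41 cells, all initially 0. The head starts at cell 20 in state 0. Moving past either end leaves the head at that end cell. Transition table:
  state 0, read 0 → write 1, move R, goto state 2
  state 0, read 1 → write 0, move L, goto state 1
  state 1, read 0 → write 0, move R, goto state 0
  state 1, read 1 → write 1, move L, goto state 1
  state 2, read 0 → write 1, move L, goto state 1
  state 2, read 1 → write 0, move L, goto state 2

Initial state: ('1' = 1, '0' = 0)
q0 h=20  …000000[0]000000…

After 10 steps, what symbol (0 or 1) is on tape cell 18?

gen 0: q0 h=20  …000000[0]000000…
gen 1: q2 h=21  …000001[0]000000…
gen 2: q1 h=20  …000000[1]100000…
gen 3: q1 h=19  …000000[0]110000…
gen 4: q0 h=20  …000000[1]100000…
gen 5: q1 h=19  …000000[0]010000…
gen 6: q0 h=20  …000000[0]100000…
gen 7: q2 h=21  …000001[1]000000…
gen 8: q2 h=20  …000000[1]000000…
gen 9: q2 h=19  …000000[0]000000…
gen 10: q1 h=18  …000000[0]100000…

0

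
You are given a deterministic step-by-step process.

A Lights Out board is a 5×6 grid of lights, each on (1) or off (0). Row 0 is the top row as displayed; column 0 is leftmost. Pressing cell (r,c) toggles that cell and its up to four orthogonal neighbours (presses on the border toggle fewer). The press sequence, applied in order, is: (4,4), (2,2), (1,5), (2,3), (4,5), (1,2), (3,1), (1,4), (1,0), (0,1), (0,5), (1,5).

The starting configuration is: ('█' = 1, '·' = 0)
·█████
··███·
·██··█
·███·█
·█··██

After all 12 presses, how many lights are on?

[0] ·█████
··███·
·██··█
·███·█
·█··██
[1] ·█████
··███·
·██··█
·█████
·█·█··
[2] ·█████
···██·
···█·█
·█·███
·█·█··
[3] ·████·
···█·█
···█··
·█·███
·█·█··
[4] ·████·
·····█
··█·█·
·█··██
·█·█··
[5] ·████·
·····█
··█·█·
·█··█·
·█·███
[6] ·█·██·
·███·█
····█·
·█··█·
·█·███
[7] ·█·██·
·███·█
·█··█·
█·█·█·
···███
[8] ·█·█··
·██·█·
·█····
█·█·█·
···███
[9] ██·█··
█·█·█·
██····
█·█·█·
···███
[10] ··██··
███·█·
██····
█·█·█·
···███
[11] ··████
███·██
██····
█·█·█·
···███
[12] ··███·
███···
██···█
█·█·█·
···███

15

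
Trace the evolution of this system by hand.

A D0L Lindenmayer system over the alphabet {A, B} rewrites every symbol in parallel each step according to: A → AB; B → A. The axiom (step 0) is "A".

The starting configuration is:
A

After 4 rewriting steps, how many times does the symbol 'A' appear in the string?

5

0) A
1) AB
2) ABA
3) ABAAB
4) ABAABABA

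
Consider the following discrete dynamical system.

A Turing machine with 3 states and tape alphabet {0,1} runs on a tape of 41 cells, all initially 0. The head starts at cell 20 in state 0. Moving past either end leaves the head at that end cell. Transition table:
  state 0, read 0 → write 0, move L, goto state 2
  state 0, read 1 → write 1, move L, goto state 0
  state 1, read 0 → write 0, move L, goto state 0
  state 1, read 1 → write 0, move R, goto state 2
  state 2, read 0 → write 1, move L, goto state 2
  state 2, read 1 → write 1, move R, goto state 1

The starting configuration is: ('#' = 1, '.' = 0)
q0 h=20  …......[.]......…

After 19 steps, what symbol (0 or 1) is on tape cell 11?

1

t=0: q0 h=20  …......[.]......…
t=1: q2 h=19  …......[.]......…
t=2: q2 h=18  …......[.]#.....…
t=3: q2 h=17  …......[.]##....…
t=4: q2 h=16  …......[.]###...…
t=5: q2 h=15  …......[.]####..…
t=6: q2 h=14  …......[.]#####.…
t=7: q2 h=13  …......[.]######…
t=8: q2 h=12  …......[.]######…
t=9: q2 h=11  …......[.]######…
t=10: q2 h=10  …......[.]######…
t=11: q2 h= 9  …......[.]######…
t=12: q2 h= 8  …......[.]######…
t=13: q2 h= 7  …......[.]######…
t=14: q2 h= 6  |......[.]######…
t=15: q2 h= 5  |.....[.]######…
t=16: q2 h= 4  |....[.]######…
t=17: q2 h= 3  |...[.]######…
t=18: q2 h= 2  |..[.]######…
t=19: q2 h= 1  |.[.]######…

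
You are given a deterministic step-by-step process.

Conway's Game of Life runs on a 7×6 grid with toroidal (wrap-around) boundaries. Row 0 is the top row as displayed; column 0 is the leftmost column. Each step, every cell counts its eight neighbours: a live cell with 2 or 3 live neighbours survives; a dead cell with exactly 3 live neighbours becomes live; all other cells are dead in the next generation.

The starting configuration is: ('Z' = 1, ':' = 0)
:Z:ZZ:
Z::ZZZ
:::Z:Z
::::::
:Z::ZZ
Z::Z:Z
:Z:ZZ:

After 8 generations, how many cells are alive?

7

[0] :Z:ZZ:
Z::ZZZ
:::Z:Z
::::::
:Z::ZZ
Z::Z:Z
:Z:ZZ:
[1] :Z::::
Z:::::
Z::Z:Z
Z::::Z
::::ZZ
:Z:Z::
:Z::::
[2] ZZ::::
ZZ:::Z
:Z::Z:
::::::
::::ZZ
Z:Z:Z:
ZZ::::
[3] ::Z:::
::Z::Z
:Z:::Z
::::ZZ
:::ZZZ
Z::ZZ:
::Z:::
[4] :ZZZ::
ZZZ:::
:::::Z
:::Z::
Z:::::
::Z:::
:ZZ:::
[5] :::Z::
Z::Z::
ZZZ:::
::::::
::::::
::Z:::
::::::
[6] ::::::
Z::Z::
ZZZ:::
:Z::::
::::::
::::::
::::::
[7] ::::::
Z:Z:::
Z:Z:::
ZZZ:::
::::::
::::::
::::::
[8] ::::::
::::::
Z:ZZ:Z
Z:Z:::
:Z::::
::::::
::::::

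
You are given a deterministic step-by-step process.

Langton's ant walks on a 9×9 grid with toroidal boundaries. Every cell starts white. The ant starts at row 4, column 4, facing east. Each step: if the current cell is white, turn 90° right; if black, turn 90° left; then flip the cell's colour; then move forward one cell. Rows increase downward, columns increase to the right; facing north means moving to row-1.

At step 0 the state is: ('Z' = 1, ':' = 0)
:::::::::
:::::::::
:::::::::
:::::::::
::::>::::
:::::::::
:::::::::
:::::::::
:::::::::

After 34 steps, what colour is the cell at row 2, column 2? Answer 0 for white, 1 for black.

0

[0] :::::::::
:::::::::
:::::::::
:::::::::
::::>::::
:::::::::
:::::::::
:::::::::
:::::::::
[1] :::::::::
:::::::::
:::::::::
:::::::::
::::Z::::
::::v::::
:::::::::
:::::::::
:::::::::
[2] :::::::::
:::::::::
:::::::::
:::::::::
::::Z::::
:::<Z::::
:::::::::
:::::::::
:::::::::
[3] :::::::::
:::::::::
:::::::::
:::::::::
:::^Z::::
:::ZZ::::
:::::::::
:::::::::
:::::::::
[4] :::::::::
:::::::::
:::::::::
:::::::::
:::Z>::::
:::ZZ::::
:::::::::
:::::::::
:::::::::
[5] :::::::::
:::::::::
:::::::::
::::^::::
:::Z:::::
:::ZZ::::
:::::::::
:::::::::
:::::::::
[6] :::::::::
:::::::::
:::::::::
::::Z>:::
:::Z:::::
:::ZZ::::
:::::::::
:::::::::
:::::::::
[7] :::::::::
:::::::::
:::::::::
::::ZZ:::
:::Z:v:::
:::ZZ::::
:::::::::
:::::::::
:::::::::
[8] :::::::::
:::::::::
:::::::::
::::ZZ:::
:::Z<Z:::
:::ZZ::::
:::::::::
:::::::::
:::::::::
[9] :::::::::
:::::::::
:::::::::
::::^Z:::
:::ZZZ:::
:::ZZ::::
:::::::::
:::::::::
:::::::::
[10] :::::::::
:::::::::
:::::::::
:::<:Z:::
:::ZZZ:::
:::ZZ::::
:::::::::
:::::::::
:::::::::
[11] :::::::::
:::::::::
:::^:::::
:::Z:Z:::
:::ZZZ:::
:::ZZ::::
:::::::::
:::::::::
:::::::::
[12] :::::::::
:::::::::
:::Z>::::
:::Z:Z:::
:::ZZZ:::
:::ZZ::::
:::::::::
:::::::::
:::::::::
[13] :::::::::
:::::::::
:::ZZ::::
:::ZvZ:::
:::ZZZ:::
:::ZZ::::
:::::::::
:::::::::
:::::::::
[14] :::::::::
:::::::::
:::ZZ::::
:::<ZZ:::
:::ZZZ:::
:::ZZ::::
:::::::::
:::::::::
:::::::::
[15] :::::::::
:::::::::
:::ZZ::::
::::ZZ:::
:::vZZ:::
:::ZZ::::
:::::::::
:::::::::
:::::::::
[16] :::::::::
:::::::::
:::ZZ::::
::::ZZ:::
::::>Z:::
:::ZZ::::
:::::::::
:::::::::
:::::::::
[17] :::::::::
:::::::::
:::ZZ::::
::::^Z:::
:::::Z:::
:::ZZ::::
:::::::::
:::::::::
:::::::::
[18] :::::::::
:::::::::
:::ZZ::::
:::<:Z:::
:::::Z:::
:::ZZ::::
:::::::::
:::::::::
:::::::::
[19] :::::::::
:::::::::
:::^Z::::
:::Z:Z:::
:::::Z:::
:::ZZ::::
:::::::::
:::::::::
:::::::::
[20] :::::::::
:::::::::
::<:Z::::
:::Z:Z:::
:::::Z:::
:::ZZ::::
:::::::::
:::::::::
:::::::::
[21] :::::::::
::^::::::
::Z:Z::::
:::Z:Z:::
:::::Z:::
:::ZZ::::
:::::::::
:::::::::
:::::::::
[22] :::::::::
::Z>:::::
::Z:Z::::
:::Z:Z:::
:::::Z:::
:::ZZ::::
:::::::::
:::::::::
:::::::::
[23] :::::::::
::ZZ:::::
::ZvZ::::
:::Z:Z:::
:::::Z:::
:::ZZ::::
:::::::::
:::::::::
:::::::::
[24] :::::::::
::ZZ:::::
::<ZZ::::
:::Z:Z:::
:::::Z:::
:::ZZ::::
:::::::::
:::::::::
:::::::::
[25] :::::::::
::ZZ:::::
:::ZZ::::
::vZ:Z:::
:::::Z:::
:::ZZ::::
:::::::::
:::::::::
:::::::::
[26] :::::::::
::ZZ:::::
:::ZZ::::
:<ZZ:Z:::
:::::Z:::
:::ZZ::::
:::::::::
:::::::::
:::::::::
[27] :::::::::
::ZZ:::::
:^:ZZ::::
:ZZZ:Z:::
:::::Z:::
:::ZZ::::
:::::::::
:::::::::
:::::::::
[28] :::::::::
::ZZ:::::
:Z>ZZ::::
:ZZZ:Z:::
:::::Z:::
:::ZZ::::
:::::::::
:::::::::
:::::::::
[29] :::::::::
::ZZ:::::
:ZZZZ::::
:ZvZ:Z:::
:::::Z:::
:::ZZ::::
:::::::::
:::::::::
:::::::::
[30] :::::::::
::ZZ:::::
:ZZZZ::::
:Z:>:Z:::
:::::Z:::
:::ZZ::::
:::::::::
:::::::::
:::::::::
[31] :::::::::
::ZZ:::::
:ZZ^Z::::
:Z:::Z:::
:::::Z:::
:::ZZ::::
:::::::::
:::::::::
:::::::::
[32] :::::::::
::ZZ:::::
:Z<:Z::::
:Z:::Z:::
:::::Z:::
:::ZZ::::
:::::::::
:::::::::
:::::::::
[33] :::::::::
::ZZ:::::
:Z::Z::::
:Zv::Z:::
:::::Z:::
:::ZZ::::
:::::::::
:::::::::
:::::::::
[34] :::::::::
::ZZ:::::
:Z::Z::::
:<Z::Z:::
:::::Z:::
:::ZZ::::
:::::::::
:::::::::
:::::::::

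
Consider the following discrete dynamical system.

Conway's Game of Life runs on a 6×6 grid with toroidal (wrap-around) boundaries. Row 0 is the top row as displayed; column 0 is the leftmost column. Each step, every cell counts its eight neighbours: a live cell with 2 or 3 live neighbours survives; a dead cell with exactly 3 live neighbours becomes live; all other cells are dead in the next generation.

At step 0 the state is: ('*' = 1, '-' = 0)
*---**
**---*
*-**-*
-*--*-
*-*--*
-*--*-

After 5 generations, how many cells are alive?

2

step 0: *---**
**---*
*-**-*
-*--*-
*-*--*
-*--*-
step 1: ----*-
--**--
--**--
----*-
*-****
-*-**-
step 2: ----*-
--*-*-
--*-*-
-*----
***---
**----
step 3: -*-*-*
----**
-**---
*--*--
--*---
*-*--*
step 4: -***--
-*-***
******
---*--
*-**-*
*-****
step 5: ------
------
-*----
------
*-----
------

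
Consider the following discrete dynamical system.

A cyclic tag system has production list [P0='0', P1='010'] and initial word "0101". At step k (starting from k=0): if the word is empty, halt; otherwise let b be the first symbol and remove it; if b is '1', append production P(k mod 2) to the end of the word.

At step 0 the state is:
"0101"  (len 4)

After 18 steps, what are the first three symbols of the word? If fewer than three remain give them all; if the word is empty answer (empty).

10

t=0: "0101"  (len 4)
t=1: "101"  (len 3)
t=2: "01010"  (len 5)
t=3: "1010"  (len 4)
t=4: "010010"  (len 6)
t=5: "10010"  (len 5)
t=6: "0010010"  (len 7)
t=7: "010010"  (len 6)
t=8: "10010"  (len 5)
t=9: "00100"  (len 5)
t=10: "0100"  (len 4)
t=11: "100"  (len 3)
t=12: "00010"  (len 5)
t=13: "0010"  (len 4)
t=14: "010"  (len 3)
t=15: "10"  (len 2)
t=16: "0010"  (len 4)
t=17: "010"  (len 3)
t=18: "10"  (len 2)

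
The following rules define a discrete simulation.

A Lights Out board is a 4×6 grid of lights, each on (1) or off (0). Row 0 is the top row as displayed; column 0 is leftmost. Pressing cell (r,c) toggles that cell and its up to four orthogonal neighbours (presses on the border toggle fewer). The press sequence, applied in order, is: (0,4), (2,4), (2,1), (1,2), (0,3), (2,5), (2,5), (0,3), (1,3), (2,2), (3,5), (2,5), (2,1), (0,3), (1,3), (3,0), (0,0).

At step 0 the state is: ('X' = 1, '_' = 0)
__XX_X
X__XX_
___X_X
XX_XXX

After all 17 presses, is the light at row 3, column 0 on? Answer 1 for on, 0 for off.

step 0: __XX_X
X__XX_
___X_X
XX_XXX
step 1: __X_X_
X__X__
___X_X
XX_XXX
step 2: __X_X_
X__XX_
____X_
XX_X_X
step 3: __X_X_
XX_XX_
XXX_X_
X__X_X
step 4: ____X_
X_X_X_
XX__X_
X__X_X
step 5: __XX__
X_XXX_
XX__X_
X__X_X
step 6: __XX__
X_XXXX
XX___X
X__X__
step 7: __XX__
X_XXX_
XX__X_
X__X_X
step 8: ____X_
X_X_X_
XX__X_
X__X_X
step 9: ___XX_
X__X__
XX_XX_
X__X_X
step 10: ___XX_
X_XX__
X_X_X_
X_XX_X
step 11: ___XX_
X_XX__
X_X_XX
X_XXX_
step 12: ___XX_
X_XX_X
X_X___
X_XXXX
step 13: ___XX_
XXXX_X
_X____
XXXXXX
step 14: __X___
XXX__X
_X____
XXXXXX
step 15: __XX__
XX_XXX
_X_X__
XXXXXX
step 16: __XX__
XX_XXX
XX_X__
__XXXX
step 17: XXXX__
_X_XXX
XX_X__
__XXXX

0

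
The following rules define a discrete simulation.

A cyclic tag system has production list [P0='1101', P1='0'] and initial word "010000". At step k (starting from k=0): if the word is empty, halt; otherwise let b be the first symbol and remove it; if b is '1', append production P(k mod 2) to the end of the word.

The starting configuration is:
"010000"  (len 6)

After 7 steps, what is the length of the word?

[0] "010000"  (len 6)
[1] "10000"  (len 5)
[2] "00000"  (len 5)
[3] "0000"  (len 4)
[4] "000"  (len 3)
[5] "00"  (len 2)
[6] "0"  (len 1)
[7] (halted — word empty)

0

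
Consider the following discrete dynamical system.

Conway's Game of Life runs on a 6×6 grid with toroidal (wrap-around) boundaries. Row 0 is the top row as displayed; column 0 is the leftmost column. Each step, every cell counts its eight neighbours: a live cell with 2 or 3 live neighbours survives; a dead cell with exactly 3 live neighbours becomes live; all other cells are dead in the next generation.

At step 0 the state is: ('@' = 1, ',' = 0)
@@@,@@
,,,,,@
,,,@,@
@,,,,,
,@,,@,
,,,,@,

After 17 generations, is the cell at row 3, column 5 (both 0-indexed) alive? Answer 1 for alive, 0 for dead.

0

t=0: @@@,@@
,,,,,@
,,,@,@
@,,,,,
,@,,@,
,,,,@,
t=1: @@,@@,
,@@@,,
@,,,@@
@,,,@@
,,,,,@
,,@,@,
t=2: @,,,@@
,,,,,,
,,@,,,
,,,,,,
@,,@,,
@@@,@,
t=3: @,,@@,
,,,,,@
,,,,,,
,,,,,,
@,@@,@
,,@,@,
t=4: ,,,@@,
,,,,@@
,,,,,,
,,,,,,
,@@@@@
@,@,,,
t=5: ,,,@@,
,,,@@@
,,,,,,
,,@@@,
@@@@@@
@,,,,,
t=6: ,,,@,,
,,,@,@
,,@,,@
@,,,,,
@,,,,,
@,,,,,
t=7: ,,,,@,
,,@@,,
@,,,@@
@@,,,@
@@,,,@
,,,,,,
t=8: ,,,@,,
,,,@,,
,,@@@,
,,,,,,
,@,,,@
@,,,,@
t=9: ,,,,@,
,,,,,,
,,@@@,
,,@@@,
,,,,,@
@,,,@@
t=10: ,,,,@,
,,,,@,
,,@,@,
,,@,,@
@,,,,,
@,,,@,
t=11: ,,,@@,
,,,,@@
,,,,@@
,@,@,@
@@,,,,
,,,,,,
t=12: ,,,@@@
,,,,,,
,,,@,,
,@@,,@
@@@,,,
,,,,,,
t=13: ,,,,@,
,,,@,,
,,@,,,
,,,@,,
@,@,,,
@@@@@@
t=14: @@,,,,
,,,@,,
,,@@,,
,@@@,,
@,,,,,
@,@,@,
t=15: @@@@,@
,@,@,,
,@,,@,
,@,@,,
@,,,,@
@,,,,,
t=16: ,,,@@@
,,,@,@
@@,@@,
,@@,@@
@@,,,@
,,@,@,
t=17: ,,@,,@
,,,,,,
,@,,,,
,,,,,,
,,,,,,
,@@,,,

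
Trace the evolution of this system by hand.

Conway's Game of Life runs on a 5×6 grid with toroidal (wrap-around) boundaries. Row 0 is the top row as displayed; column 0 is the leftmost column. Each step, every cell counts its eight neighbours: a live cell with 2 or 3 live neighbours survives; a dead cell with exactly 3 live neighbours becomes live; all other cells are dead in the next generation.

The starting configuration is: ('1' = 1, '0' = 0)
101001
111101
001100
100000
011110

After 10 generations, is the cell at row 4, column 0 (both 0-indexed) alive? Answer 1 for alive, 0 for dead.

t=0: 101001
111101
001100
100000
011110
t=1: 000000
000001
000111
000010
001110
t=2: 000110
000001
000101
001000
000110
t=3: 000101
000101
000010
001000
001010
t=4: 001101
000101
000110
000000
001010
t=5: 001001
000001
000110
000010
001010
t=6: 000111
000101
000111
000011
000011
t=7: 100100
101000
100100
100000
100000
t=8: 100001
101101
100001
110001
110001
t=9: 001000
000000
001000
000010
000010
t=10: 000000
000000
000000
000100
000100

0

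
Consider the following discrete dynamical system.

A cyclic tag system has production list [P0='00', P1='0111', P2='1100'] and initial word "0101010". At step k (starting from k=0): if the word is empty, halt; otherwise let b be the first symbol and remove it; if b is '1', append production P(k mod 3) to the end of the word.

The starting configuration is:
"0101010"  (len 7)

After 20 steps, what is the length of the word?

21

step 0: "0101010"  (len 7)
step 1: "101010"  (len 6)
step 2: "010100111"  (len 9)
step 3: "10100111"  (len 8)
step 4: "010011100"  (len 9)
step 5: "10011100"  (len 8)
step 6: "00111001100"  (len 11)
step 7: "0111001100"  (len 10)
step 8: "111001100"  (len 9)
step 9: "110011001100"  (len 12)
step 10: "1001100110000"  (len 13)
step 11: "0011001100000111"  (len 16)
step 12: "011001100000111"  (len 15)
step 13: "11001100000111"  (len 14)
step 14: "10011000001110111"  (len 17)
step 15: "00110000011101111100"  (len 20)
step 16: "0110000011101111100"  (len 19)
step 17: "110000011101111100"  (len 18)
step 18: "100000111011111001100"  (len 21)
step 19: "0000011101111100110000"  (len 22)
step 20: "000011101111100110000"  (len 21)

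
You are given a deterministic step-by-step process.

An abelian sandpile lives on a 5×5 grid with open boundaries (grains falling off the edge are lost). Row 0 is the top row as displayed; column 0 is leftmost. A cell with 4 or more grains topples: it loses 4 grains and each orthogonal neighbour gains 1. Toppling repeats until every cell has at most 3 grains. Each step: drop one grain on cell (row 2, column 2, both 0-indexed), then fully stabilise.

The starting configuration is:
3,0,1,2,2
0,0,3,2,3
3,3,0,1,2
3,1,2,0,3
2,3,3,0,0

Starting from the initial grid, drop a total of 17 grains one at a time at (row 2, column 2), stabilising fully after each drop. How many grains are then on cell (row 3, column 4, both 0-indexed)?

1

0) 3,0,1,2,2
0,0,3,2,3
3,3,0,1,2
3,1,2,0,3
2,3,3,0,0
1) 3,0,1,2,2
0,0,3,2,3
3,3,1,1,2
3,1,2,0,3
2,3,3,0,0
2) 3,0,1,2,2
0,0,3,2,3
3,3,2,1,2
3,1,2,0,3
2,3,3,0,0
3) 3,0,1,2,2
0,0,3,2,3
3,3,3,1,2
3,1,2,0,3
2,3,3,0,0
4) 3,0,2,2,2
1,2,0,3,3
1,1,2,2,2
0,3,3,0,3
3,3,3,0,0
5) 3,0,2,2,2
1,2,0,3,3
1,1,3,2,2
0,3,3,0,3
3,3,3,0,0
6) 3,0,2,2,2
1,2,1,3,3
1,3,1,3,2
2,1,2,1,3
0,2,1,1,0
7) 3,0,2,2,2
1,2,1,3,3
1,3,2,3,2
2,1,2,1,3
0,2,1,1,0
8) 3,0,2,2,2
1,2,1,3,3
1,3,3,3,2
2,1,2,1,3
0,2,1,1,0
9) 3,0,2,3,3
1,3,3,1,1
2,0,2,2,1
2,2,3,3,0
0,2,1,1,1
10) 3,0,2,3,3
1,3,3,1,1
2,0,3,2,1
2,2,3,3,0
0,2,1,1,1
11) 3,1,3,3,3
2,0,1,3,1
2,2,3,0,2
2,3,1,1,1
0,2,2,2,1
12) 3,1,3,3,3
2,0,2,3,1
2,3,0,1,2
2,3,2,1,1
0,2,2,2,1
13) 3,1,3,3,3
2,0,2,3,1
2,3,1,1,2
2,3,2,1,1
0,2,2,2,1
14) 3,1,3,3,3
2,0,2,3,1
2,3,2,1,2
2,3,2,1,1
0,2,2,2,1
15) 3,1,3,3,3
2,0,2,3,1
2,3,3,1,2
2,3,2,1,1
0,2,2,2,1
16) 3,1,3,3,3
2,1,3,3,1
3,1,2,2,2
3,1,0,2,1
0,3,3,2,1
17) 3,1,3,3,3
2,1,3,3,1
3,1,3,2,2
3,1,0,2,1
0,3,3,2,1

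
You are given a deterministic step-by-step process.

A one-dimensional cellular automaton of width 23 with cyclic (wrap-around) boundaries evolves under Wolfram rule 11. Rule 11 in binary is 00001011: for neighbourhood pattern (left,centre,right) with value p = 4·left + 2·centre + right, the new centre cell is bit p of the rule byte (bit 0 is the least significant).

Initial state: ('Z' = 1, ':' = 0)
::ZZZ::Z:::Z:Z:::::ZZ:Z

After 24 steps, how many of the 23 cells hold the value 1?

t=0: ::ZZZ::Z:::Z:Z:::::ZZ:Z
t=1: :ZZ:::Z::ZZ::::ZZZZZ:::
t=2: ZZ::ZZ::ZZ::ZZZZ:::::ZZ
t=3: :::ZZ::ZZ::ZZ::::ZZZZZ:
t=4: ZZZZ::ZZ::ZZ::ZZZZ:::::
t=5: Z::::ZZ::ZZ::ZZ::::ZZZZ
t=6: ::ZZZZ::ZZ::ZZ::ZZZZ:::
t=7: ZZZ::::ZZ::ZZ::ZZ::::ZZ
t=8: ::::ZZZZ::ZZ::ZZ::ZZZZ:
t=9: ZZZZZ::::ZZ::ZZ::ZZ::::
t=10: Z:::::ZZZZ::ZZ::ZZ::ZZZ
t=11: ::ZZZZZ::::ZZ::ZZ::ZZ::
t=12: ZZZ:::::ZZZZ::ZZ::ZZ::Z
t=13: ::::ZZZZZ::::ZZ::ZZ::ZZ
t=14: :ZZZZ:::::ZZZZ::ZZ::ZZ:
t=15: ZZ::::ZZZZZ::::ZZ::ZZ::
t=16: Z::ZZZZ:::::ZZZZ::ZZ::Z
t=17: ::ZZ::::ZZZZZ::::ZZ::ZZ
t=18: :ZZ::ZZZZ:::::ZZZZ::ZZ:
t=19: ZZ::ZZ::::ZZZZZ::::ZZ::
t=20: Z::ZZ::ZZZZ:::::ZZZZ::Z
t=21: ::ZZ::ZZ::::ZZZZZ::::ZZ
t=22: :ZZ::ZZ::ZZZZ:::::ZZZZ:
t=23: ZZ::ZZ::ZZ::::ZZZZZ::::
t=24: Z::ZZ::ZZ::ZZZZ:::::ZZZ

12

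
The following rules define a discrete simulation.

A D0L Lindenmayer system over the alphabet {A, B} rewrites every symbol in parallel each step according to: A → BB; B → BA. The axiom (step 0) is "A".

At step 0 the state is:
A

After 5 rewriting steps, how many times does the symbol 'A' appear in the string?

0) A
1) BB
2) BABA
3) BABBBABB
4) BABBBABABABBBABA
5) BABBBABABABBBABBBABBBABABABBBABB

10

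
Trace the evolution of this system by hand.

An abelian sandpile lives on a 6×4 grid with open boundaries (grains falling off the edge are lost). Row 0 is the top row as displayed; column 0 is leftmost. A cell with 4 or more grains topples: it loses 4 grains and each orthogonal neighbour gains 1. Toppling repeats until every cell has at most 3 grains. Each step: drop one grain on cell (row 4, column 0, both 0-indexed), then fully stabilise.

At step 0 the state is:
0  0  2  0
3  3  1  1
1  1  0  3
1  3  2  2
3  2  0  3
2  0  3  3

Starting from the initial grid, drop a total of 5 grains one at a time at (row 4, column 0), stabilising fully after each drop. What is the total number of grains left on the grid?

k=0  0  0  2  0
3  3  1  1
1  1  0  3
1  3  2  2
3  2  0  3
2  0  3  3
k=1  0  0  2  0
3  3  1  1
1  1  0  3
2  3  2  2
0  3  0  3
3  0  3  3
k=2  0  0  2  0
3  3  1  1
1  1  0  3
2  3  2  2
1  3  0  3
3  0  3  3
k=3  0  0  2  0
3  3  1  1
1  1  0  3
2  3  2  2
2  3  0  3
3  0  3  3
k=4  0  0  2  0
3  3  1  1
1  1  0  3
2  3  2  2
3  3  0  3
3  0  3  3
k=5  0  0  2  0
3  3  1  1
2  2  0  3
0  1  3  2
3  1  1  3
0  2  3  3

39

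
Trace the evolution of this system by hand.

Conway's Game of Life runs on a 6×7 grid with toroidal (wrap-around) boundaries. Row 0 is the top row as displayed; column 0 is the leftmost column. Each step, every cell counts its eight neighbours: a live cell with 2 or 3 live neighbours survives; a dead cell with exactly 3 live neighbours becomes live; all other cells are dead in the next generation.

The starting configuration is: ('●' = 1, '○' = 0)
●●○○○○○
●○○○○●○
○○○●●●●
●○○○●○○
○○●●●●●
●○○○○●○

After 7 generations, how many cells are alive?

2

k=0  ●●○○○○○
●○○○○●○
○○○●●●●
●○○○●○○
○○●●●●●
●○○○○●○
k=1  ●●○○○○○
●●○○○●○
●○○●○○○
●○●○○○○
●●○●○○○
●○●●○●○
k=2  ○○○○●○○
○○●○○○○
●○●○○○○
●○●●○○●
●○○●●○○
○○○●●○○
k=3  ○○○○●○○
○●○●○○○
●○●○○○●
●○●○●○●
●●○○○●●
○○○○○●○
k=4  ○○○○●○○
●●●●○○○
○○●○○●●
○○●●○○○
○●○○●○○
●○○○●●○
k=5  ●○●○●●●
●●●●●●●
●○○○●○●
○●●●●●○
○●●○●●○
○○○●●●○
k=6  ○○○○○○○
○○●○○○○
○○○○○○○
○○○○○○○
○●○○○○●
●○○○○○○
k=7  ○○○○○○○
○○○○○○○
○○○○○○○
○○○○○○○
●○○○○○○
●○○○○○○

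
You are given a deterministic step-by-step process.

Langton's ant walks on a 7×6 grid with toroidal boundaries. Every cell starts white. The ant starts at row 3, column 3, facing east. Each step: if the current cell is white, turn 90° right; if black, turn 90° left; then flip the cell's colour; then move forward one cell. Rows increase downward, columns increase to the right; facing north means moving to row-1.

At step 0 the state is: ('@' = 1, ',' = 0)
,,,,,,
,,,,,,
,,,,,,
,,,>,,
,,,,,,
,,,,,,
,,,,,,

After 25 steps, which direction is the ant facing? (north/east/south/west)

south

[0] ,,,,,,
,,,,,,
,,,,,,
,,,>,,
,,,,,,
,,,,,,
,,,,,,
[1] ,,,,,,
,,,,,,
,,,,,,
,,,@,,
,,,v,,
,,,,,,
,,,,,,
[2] ,,,,,,
,,,,,,
,,,,,,
,,,@,,
,,<@,,
,,,,,,
,,,,,,
[3] ,,,,,,
,,,,,,
,,,,,,
,,^@,,
,,@@,,
,,,,,,
,,,,,,
[4] ,,,,,,
,,,,,,
,,,,,,
,,@>,,
,,@@,,
,,,,,,
,,,,,,
[5] ,,,,,,
,,,,,,
,,,^,,
,,@,,,
,,@@,,
,,,,,,
,,,,,,
[6] ,,,,,,
,,,,,,
,,,@>,
,,@,,,
,,@@,,
,,,,,,
,,,,,,
[7] ,,,,,,
,,,,,,
,,,@@,
,,@,v,
,,@@,,
,,,,,,
,,,,,,
[8] ,,,,,,
,,,,,,
,,,@@,
,,@<@,
,,@@,,
,,,,,,
,,,,,,
[9] ,,,,,,
,,,,,,
,,,^@,
,,@@@,
,,@@,,
,,,,,,
,,,,,,
[10] ,,,,,,
,,,,,,
,,<,@,
,,@@@,
,,@@,,
,,,,,,
,,,,,,
[11] ,,,,,,
,,^,,,
,,@,@,
,,@@@,
,,@@,,
,,,,,,
,,,,,,
[12] ,,,,,,
,,@>,,
,,@,@,
,,@@@,
,,@@,,
,,,,,,
,,,,,,
[13] ,,,,,,
,,@@,,
,,@v@,
,,@@@,
,,@@,,
,,,,,,
,,,,,,
[14] ,,,,,,
,,@@,,
,,<@@,
,,@@@,
,,@@,,
,,,,,,
,,,,,,
[15] ,,,,,,
,,@@,,
,,,@@,
,,v@@,
,,@@,,
,,,,,,
,,,,,,
[16] ,,,,,,
,,@@,,
,,,@@,
,,,>@,
,,@@,,
,,,,,,
,,,,,,
[17] ,,,,,,
,,@@,,
,,,^@,
,,,,@,
,,@@,,
,,,,,,
,,,,,,
[18] ,,,,,,
,,@@,,
,,<,@,
,,,,@,
,,@@,,
,,,,,,
,,,,,,
[19] ,,,,,,
,,^@,,
,,@,@,
,,,,@,
,,@@,,
,,,,,,
,,,,,,
[20] ,,,,,,
,<,@,,
,,@,@,
,,,,@,
,,@@,,
,,,,,,
,,,,,,
[21] ,^,,,,
,@,@,,
,,@,@,
,,,,@,
,,@@,,
,,,,,,
,,,,,,
[22] ,@>,,,
,@,@,,
,,@,@,
,,,,@,
,,@@,,
,,,,,,
,,,,,,
[23] ,@@,,,
,@v@,,
,,@,@,
,,,,@,
,,@@,,
,,,,,,
,,,,,,
[24] ,@@,,,
,<@@,,
,,@,@,
,,,,@,
,,@@,,
,,,,,,
,,,,,,
[25] ,@@,,,
,,@@,,
,v@,@,
,,,,@,
,,@@,,
,,,,,,
,,,,,,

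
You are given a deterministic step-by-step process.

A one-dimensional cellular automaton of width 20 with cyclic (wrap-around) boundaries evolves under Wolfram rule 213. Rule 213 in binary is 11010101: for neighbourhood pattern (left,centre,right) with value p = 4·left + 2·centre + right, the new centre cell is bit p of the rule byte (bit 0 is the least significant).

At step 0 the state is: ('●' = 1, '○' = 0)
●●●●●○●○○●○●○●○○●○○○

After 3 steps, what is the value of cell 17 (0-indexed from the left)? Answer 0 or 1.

0

step 0: ●●●●●○●○○●○●○●○○●○○○
step 1: ○●●●●○●●○●○●○●●○●●●○
step 2: ○○●●●○○●○●○●○○●○○●●●
step 3: ●○○●●●○●○●○●●○●●○○●●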